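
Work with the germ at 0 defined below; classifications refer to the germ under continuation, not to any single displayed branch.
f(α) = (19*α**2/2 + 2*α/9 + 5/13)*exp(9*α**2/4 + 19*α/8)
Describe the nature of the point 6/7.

The point is a regular point.

There is no denominator, hence no pole anywhere.
The factor exp(9*α**2/4 + 19*α/8) is entire.
So the germ continues analytically to 6/7.


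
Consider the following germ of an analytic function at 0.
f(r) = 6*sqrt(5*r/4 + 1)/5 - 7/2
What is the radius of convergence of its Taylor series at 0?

Branch term (6/5)*sqrt(1 - r/(-4/5)): its argument vanishes at r = -4/5, a square-root branch point, modulus 4/5.
The radius of convergence is the smallest modulus among the singular points: 4/5.

The radius of convergence is 4/5.


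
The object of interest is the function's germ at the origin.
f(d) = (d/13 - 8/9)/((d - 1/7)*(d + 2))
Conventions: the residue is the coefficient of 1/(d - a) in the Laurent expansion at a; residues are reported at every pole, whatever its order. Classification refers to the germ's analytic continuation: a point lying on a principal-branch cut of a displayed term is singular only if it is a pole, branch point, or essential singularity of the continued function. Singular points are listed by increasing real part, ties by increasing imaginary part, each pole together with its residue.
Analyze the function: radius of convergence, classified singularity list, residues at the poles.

Radius of convergence at 0: 1/7.
At -2: a pole of order 1; residue 854/1755.
At 1/7: a pole of order 1; residue -719/1755.

Denominator factor (d + 2): pole of order 1 at -2, modulus 2.
Denominator factor (d - 1/7): pole of order 1 at 1/7, modulus 1/7.
The radius of convergence is the smallest modulus among the singular points: 1/7.
At the order-1 pole -2 set g(d) = (d - (-2))*f(d) = (d/13 - 8/9)/(d - 1/7).
Simple pole: residue = g(a) at a = -2, which is 854/1755.
At the order-1 pole 1/7 set g(d) = (d - (1/7))*f(d) = (d/13 - 8/9)/(d + 2).
Simple pole: residue = g(a) at a = 1/7, which is -719/1755.
List the singular points by increasing real part (a conjugate pair: the negative imaginary part first).


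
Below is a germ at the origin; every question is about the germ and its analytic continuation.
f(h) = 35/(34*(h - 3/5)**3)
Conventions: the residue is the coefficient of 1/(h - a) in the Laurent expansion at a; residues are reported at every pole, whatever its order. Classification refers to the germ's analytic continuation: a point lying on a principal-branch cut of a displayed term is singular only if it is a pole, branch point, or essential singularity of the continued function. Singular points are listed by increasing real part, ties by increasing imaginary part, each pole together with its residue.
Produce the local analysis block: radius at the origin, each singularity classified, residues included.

Radius of convergence at 0: 3/5.
At 3/5: a pole of order 3; residue 0.

Denominator factor (h - 3/5)^3: pole of order 3 at 3/5, modulus 3/5.
The radius of convergence is the smallest modulus among the singular points: 3/5.
At the order-3 pole 3/5 set g(h) = (h - (3/5))^3*f(h) = 35/34.
Order-3 pole: residue = g''(a)/2; g''(3/5) = 0, so the residue is 0.


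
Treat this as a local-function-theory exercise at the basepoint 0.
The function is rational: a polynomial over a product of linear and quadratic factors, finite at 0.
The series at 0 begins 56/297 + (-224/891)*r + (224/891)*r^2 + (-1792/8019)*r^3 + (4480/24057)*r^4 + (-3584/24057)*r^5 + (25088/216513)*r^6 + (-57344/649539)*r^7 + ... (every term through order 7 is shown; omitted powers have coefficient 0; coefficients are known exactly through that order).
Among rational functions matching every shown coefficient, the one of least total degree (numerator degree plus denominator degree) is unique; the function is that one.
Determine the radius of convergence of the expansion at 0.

No rational of total degree below 2 reproduces all 8 coefficients; solving the [0/2] Pade equations on them gives f(r) = 14/(33*(r + 3/2)**2), whose expansion matches every shown term.
Denominator factor (r + 3/2)^2: pole of order 2 at -3/2, modulus 3/2.
The radius of convergence is the smallest modulus among the singular points: 3/2.

The radius of convergence is 3/2.


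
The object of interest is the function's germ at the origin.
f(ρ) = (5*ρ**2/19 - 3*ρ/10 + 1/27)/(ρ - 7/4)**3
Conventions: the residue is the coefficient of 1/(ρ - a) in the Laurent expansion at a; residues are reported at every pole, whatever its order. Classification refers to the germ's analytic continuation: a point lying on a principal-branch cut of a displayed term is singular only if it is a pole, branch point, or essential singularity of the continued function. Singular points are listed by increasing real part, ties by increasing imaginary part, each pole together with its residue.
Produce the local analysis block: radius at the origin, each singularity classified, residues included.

Radius of convergence at 0: 7/4.
At 7/4: a pole of order 3; residue 5/19.

Denominator factor (ρ - 7/4)^3: pole of order 3 at 7/4, modulus 7/4.
The radius of convergence is the smallest modulus among the singular points: 7/4.
At the order-3 pole 7/4 set g(ρ) = (ρ - (7/4))^3*f(ρ) = 5*ρ**2/19 - 3*ρ/10 + 1/27.
Order-3 pole: residue = g''(a)/2; g''(7/4) = 10/19, so the residue is 5/19.


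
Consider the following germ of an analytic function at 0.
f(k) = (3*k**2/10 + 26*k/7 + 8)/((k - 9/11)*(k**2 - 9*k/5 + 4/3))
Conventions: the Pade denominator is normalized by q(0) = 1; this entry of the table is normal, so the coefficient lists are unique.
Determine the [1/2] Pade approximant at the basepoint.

Taylor coefficients needed (expand at 0): a_0 = -22/3, a_1 = -21043/945, a_2 = -13591853/340200, a_3 = -3432062579/61236000.
Write the denominator as Q(k) = 1 + q1*k + q2*k^2. Requiring Q*f - P = O(k^4) with deg P <= 1 kills the coefficients of k^2..k^3 in Q*f:
  k^2: a_2 + q1*a_1 + q2*a_0 = 0, i.e. -13591853/340200 + (-21043/945)*q1 + (-22/3)*q2 = 0.
  k^3: a_3 + q1*a_2 + q2*a_1 = 0, i.e. -3432062579/61236000 + (-13591853/340200)*q1 + (-21043/945)*q2 = 0.
Solving this linear system: q1 = -11304239/4791132, q2 = 274099121/159704400.
The numerator is Q*f truncated at degree 1: P0 = a_0 = -22/3; P1 = a_1 + q1*a_0 = -138774163/27948270.

The Pade approximant has numerator coefficients [-22/3, -138774163/27948270]; denominator coefficients [1, -11304239/4791132, 274099121/159704400].


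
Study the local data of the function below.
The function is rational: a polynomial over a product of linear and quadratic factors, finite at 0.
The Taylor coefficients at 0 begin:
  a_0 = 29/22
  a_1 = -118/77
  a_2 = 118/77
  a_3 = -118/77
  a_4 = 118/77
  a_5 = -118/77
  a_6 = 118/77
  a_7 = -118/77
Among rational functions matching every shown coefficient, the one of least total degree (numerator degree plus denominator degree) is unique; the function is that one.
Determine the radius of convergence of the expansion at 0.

The radius of convergence is 1.

No rational of total degree below 2 reproduces all 8 coefficients; solving the [1/1] Pade equations on them gives f(n) = (29/22 - 3*n/14)/(n + 1), whose expansion matches every shown term.
Denominator factor (n + 1): pole of order 1 at -1, modulus 1.
The radius of convergence is the smallest modulus among the singular points: 1.


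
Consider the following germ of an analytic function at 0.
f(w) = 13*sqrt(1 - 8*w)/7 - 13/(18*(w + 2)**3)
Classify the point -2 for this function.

The denominator factor w + 2 vanishes at -2 and appears to the power 3; the numerator there equals -13/18, nonzero, and no other factor vanishes.
The branch terms are analytic at this point.
Hence a pole whose order is the multiplicity, 3.

The point is a pole of order 3.


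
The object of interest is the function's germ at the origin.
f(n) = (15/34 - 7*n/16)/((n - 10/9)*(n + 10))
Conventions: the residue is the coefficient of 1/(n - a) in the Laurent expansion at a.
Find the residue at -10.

At the order-1 pole -10 set g(n) = (n - (-10))*f(n) = (15/34 - 7*n/16)/(n - 10/9).
Simple pole: residue = g(a) at a = -10, which is -1179/2720.

The residue is -1179/2720.


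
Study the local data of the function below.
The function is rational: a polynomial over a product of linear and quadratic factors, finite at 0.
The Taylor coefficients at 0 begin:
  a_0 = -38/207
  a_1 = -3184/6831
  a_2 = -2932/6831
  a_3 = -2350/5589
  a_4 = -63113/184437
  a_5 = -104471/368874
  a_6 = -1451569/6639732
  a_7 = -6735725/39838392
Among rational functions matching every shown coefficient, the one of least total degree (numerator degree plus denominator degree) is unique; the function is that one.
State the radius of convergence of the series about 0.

The radius of convergence is 3/2.

No rational of total degree below 4 reproduces all 8 coefficients; solving the [1/3] Pade equations on them gives f(n) = (-31*n/22 - 19/23)/((n - 3/2)**2*(n + 2)), whose expansion matches every shown term.
Denominator factor (n + 2): pole of order 1 at -2, modulus 2.
Denominator factor (n - 3/2)^2: pole of order 2 at 3/2, modulus 3/2.
The radius of convergence is the smallest modulus among the singular points: 3/2.


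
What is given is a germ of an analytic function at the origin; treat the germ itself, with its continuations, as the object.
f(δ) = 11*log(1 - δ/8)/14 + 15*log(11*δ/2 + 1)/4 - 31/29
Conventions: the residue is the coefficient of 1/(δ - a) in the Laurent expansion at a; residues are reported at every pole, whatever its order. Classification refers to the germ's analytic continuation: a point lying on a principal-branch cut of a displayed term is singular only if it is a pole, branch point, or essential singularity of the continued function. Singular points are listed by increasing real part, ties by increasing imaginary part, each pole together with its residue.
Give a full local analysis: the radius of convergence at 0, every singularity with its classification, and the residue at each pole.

Branch term (15/4)*log(1 - δ/(-2/11)): its argument vanishes at δ = -2/11, a logarithmic branch point, modulus 2/11.
Branch term (11/14)*log(1 - δ/(8)): its argument vanishes at δ = 8, a logarithmic branch point, modulus 8.
The radius of convergence is the smallest modulus among the singular points: 2/11.
List the singular points by increasing real part (a conjugate pair: the negative imaginary part first).

Radius of convergence at 0: 2/11.
At -2/11: a logarithmic branch point.
At 8: a logarithmic branch point.


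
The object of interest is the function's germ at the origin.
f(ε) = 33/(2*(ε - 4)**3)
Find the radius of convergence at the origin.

Denominator factor (ε - 4)^3: pole of order 3 at 4, modulus 4.
The radius of convergence is the smallest modulus among the singular points: 4.

The radius of convergence is 4.


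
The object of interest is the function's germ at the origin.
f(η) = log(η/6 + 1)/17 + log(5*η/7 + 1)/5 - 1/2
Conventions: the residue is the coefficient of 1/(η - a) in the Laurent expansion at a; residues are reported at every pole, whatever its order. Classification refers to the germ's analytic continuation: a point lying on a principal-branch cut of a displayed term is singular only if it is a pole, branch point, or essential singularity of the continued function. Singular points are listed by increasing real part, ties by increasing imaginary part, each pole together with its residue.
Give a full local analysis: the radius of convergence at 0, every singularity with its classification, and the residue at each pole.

Radius of convergence at 0: 7/5.
At -6: a logarithmic branch point.
At -7/5: a logarithmic branch point.

Branch term (1/17)*log(1 - η/(-6)): its argument vanishes at η = -6, a logarithmic branch point, modulus 6.
Branch term (1/5)*log(1 - η/(-7/5)): its argument vanishes at η = -7/5, a logarithmic branch point, modulus 7/5.
The radius of convergence is the smallest modulus among the singular points: 7/5.
List the singular points by increasing real part (a conjugate pair: the negative imaginary part first).


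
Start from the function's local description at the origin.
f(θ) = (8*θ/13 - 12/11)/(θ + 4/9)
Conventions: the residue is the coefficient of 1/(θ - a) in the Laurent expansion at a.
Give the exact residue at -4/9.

At the order-1 pole -4/9 set g(θ) = (θ - (-4/9))*f(θ) = 8*θ/13 - 12/11.
Simple pole: residue = g(a) at a = -4/9, which is -1756/1287.

The residue is -1756/1287.


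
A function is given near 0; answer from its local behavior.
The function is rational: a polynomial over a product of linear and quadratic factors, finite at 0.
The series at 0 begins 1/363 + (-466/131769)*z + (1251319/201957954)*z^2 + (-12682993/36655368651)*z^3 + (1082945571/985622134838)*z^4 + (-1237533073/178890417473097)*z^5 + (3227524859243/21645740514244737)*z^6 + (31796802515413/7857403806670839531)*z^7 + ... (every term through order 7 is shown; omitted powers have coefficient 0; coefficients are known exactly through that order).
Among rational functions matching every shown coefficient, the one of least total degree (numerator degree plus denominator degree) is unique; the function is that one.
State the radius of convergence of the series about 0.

No rational of total degree below 6 reproduces all 8 coefficients; solving the [2/4] Pade equations on them gives f(z) = (27*z**2/38 - 4*z/9 + 1/3)/(z**2 + 3*z/11 - 11)**2, whose expansion matches every shown term.
Denominator factor (z**2 + 3*z/11 - 11)^2: discriminant 5333/121, real irrational roots -3/22 + (1/22)*sqrt(5333) and -3/22 - (1/22)*sqrt(5333); poles of order 2, moduli -3/22 + (1/22)*sqrt(5333) and 3/22 + (1/22)*sqrt(5333).
The radius of convergence is the smallest modulus among the singular points: -3/22 + (1/22)*sqrt(5333).

The radius of convergence is -3/22 + (1/22)*sqrt(5333).


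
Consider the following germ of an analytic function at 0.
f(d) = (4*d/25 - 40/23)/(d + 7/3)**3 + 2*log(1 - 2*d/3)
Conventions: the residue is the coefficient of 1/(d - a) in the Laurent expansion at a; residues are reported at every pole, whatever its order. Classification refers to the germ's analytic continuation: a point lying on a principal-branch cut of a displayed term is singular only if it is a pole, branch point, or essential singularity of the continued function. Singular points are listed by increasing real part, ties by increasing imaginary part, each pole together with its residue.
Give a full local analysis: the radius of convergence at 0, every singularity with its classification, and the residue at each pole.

Denominator factor (d + 7/3)^3: pole of order 3 at -7/3, modulus 7/3.
Branch term (2)*log(1 - d/(3/2)): its argument vanishes at d = 3/2, a logarithmic branch point, modulus 3/2.
The radius of convergence is the smallest modulus among the singular points: 3/2.
The branch term is analytic at -7/3 and contributes nothing to the residue; only the rational part matters.
At the order-3 pole -7/3 set g(d) = (d - (-7/3))^3*(rational part) = 4*d/25 - 40/23.
Order-3 pole: residue = g''(a)/2; g''(-7/3) = 0, so the residue is 0.
List the singular points by increasing real part (a conjugate pair: the negative imaginary part first).

Radius of convergence at 0: 3/2.
At -7/3: a pole of order 3; residue 0.
At 3/2: a logarithmic branch point.


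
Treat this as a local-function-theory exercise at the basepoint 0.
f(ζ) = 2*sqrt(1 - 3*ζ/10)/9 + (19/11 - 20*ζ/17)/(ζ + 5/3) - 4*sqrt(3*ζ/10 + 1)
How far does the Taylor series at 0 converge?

Denominator factor (ζ + 5/3): pole of order 1 at -5/3, modulus 5/3.
Branch term (-4)*sqrt(1 - ζ/(-10/3)): its argument vanishes at ζ = -10/3, a square-root branch point, modulus 10/3.
Branch term (2/9)*sqrt(1 - ζ/(10/3)): its argument vanishes at ζ = 10/3, a square-root branch point, modulus 10/3.
The radius of convergence is the smallest modulus among the singular points: 5/3.

The radius of convergence is 5/3.


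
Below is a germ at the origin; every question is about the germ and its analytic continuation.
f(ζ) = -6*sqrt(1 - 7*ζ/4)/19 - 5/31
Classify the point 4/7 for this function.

The point is an algebraic (square-root) branch point.

The term (-6/19)*sqrt(1 - ζ/(4/7)) has argument 1 - 4/7/(4/7) = 0 at 4/7: a square-root (algebraic, two-sheeted) branch point; the remaining terms are analytic or single-valued there.


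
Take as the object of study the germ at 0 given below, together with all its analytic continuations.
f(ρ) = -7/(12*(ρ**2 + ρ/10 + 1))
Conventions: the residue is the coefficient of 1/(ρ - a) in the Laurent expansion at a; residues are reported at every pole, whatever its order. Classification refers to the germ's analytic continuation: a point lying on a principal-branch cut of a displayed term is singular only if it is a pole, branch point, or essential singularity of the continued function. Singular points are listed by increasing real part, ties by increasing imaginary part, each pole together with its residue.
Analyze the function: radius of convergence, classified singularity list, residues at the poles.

Radius of convergence at 0: 1.
At (-1/20) - ((1/20)*sqrt(399))*i: a pole of order 1; residue -((5/342)*sqrt(399))*i.
At (-1/20) + ((1/20)*sqrt(399))*i: a pole of order 1; residue ((5/342)*sqrt(399))*i.

Denominator factor (ρ**2 + ρ/10 + 1): discriminant -399/100, complex-conjugate roots (-1/20) + ((1/20)*sqrt(399))*i and (-1/20) - ((1/20)*sqrt(399))*i; poles of order 1, moduli 1 and 1.
The radius of convergence is the smallest modulus among the singular points: 1.
The factor ρ**2 + ρ/10 + 1 splits as (ρ - a)(ρ - a') with a = (-1/20) - ((1/20)*sqrt(399))*i, a' = (-1/20) + ((1/20)*sqrt(399))*i. At the order-1 pole a set g(ρ) = (ρ - a)*f(ρ) = [-7/12] / (ρ - a').
Simple pole: residue = g(a) at a = (-1/20) - ((1/20)*sqrt(399))*i, which is -((5/342)*sqrt(399))*i.
The factor ρ**2 + ρ/10 + 1 splits as (ρ - a)(ρ - a') with a = (-1/20) + ((1/20)*sqrt(399))*i, a' = (-1/20) - ((1/20)*sqrt(399))*i. At the order-1 pole a set g(ρ) = (ρ - a)*f(ρ) = [-7/12] / (ρ - a').
Simple pole: residue = g(a) at a = (-1/20) + ((1/20)*sqrt(399))*i, which is ((5/342)*sqrt(399))*i.
List the singular points by increasing real part (a conjugate pair: the negative imaginary part first).


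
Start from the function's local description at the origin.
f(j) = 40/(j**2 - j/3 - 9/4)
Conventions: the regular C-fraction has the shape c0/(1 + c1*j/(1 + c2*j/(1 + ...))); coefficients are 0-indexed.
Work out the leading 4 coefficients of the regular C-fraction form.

The regular C-fraction coefficients are [-160/9, 4/27, 3, -3].

Taylor coefficients (expand at 0): a_0 = -160/9, a_1 = 640/243, a_2 = -54400/6561, a_3 = 424960/177147.
c0 = a_0 = -160/9. Peel one level at a time: if S = 1 + c*j/S' with S'(0) = 1, then c is the j-coefficient of S and S' = c*j/(S - 1).
S_1 = c0/f = 1 + (4/27)*j + (-4/9)*j^2 + ...; c1 = 4/27.
S_2 = c1*j/(S_1 - 1) = 1 + (3)*j + (9)*j^2 + ...; c2 = 3.
S_3 = c2*j/(S_2 - 1) = 1 + (-3)*j + ...; c3 = -3.


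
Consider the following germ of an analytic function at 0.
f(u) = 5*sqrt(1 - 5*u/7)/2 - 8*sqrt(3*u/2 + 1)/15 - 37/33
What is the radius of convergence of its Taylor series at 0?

Branch term (5/2)*sqrt(1 - u/(7/5)): its argument vanishes at u = 7/5, a square-root branch point, modulus 7/5.
Branch term (-8/15)*sqrt(1 - u/(-2/3)): its argument vanishes at u = -2/3, a square-root branch point, modulus 2/3.
The radius of convergence is the smallest modulus among the singular points: 2/3.

The radius of convergence is 2/3.


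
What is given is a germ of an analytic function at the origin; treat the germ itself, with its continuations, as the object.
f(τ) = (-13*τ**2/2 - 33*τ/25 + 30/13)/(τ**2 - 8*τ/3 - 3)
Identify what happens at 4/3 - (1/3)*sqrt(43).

The denominator factor τ**2 - 8*τ/3 - 3 vanishes at 4/3 - (1/3)*sqrt(43) and appears to the power 1; the numerator there equals -246071/5850 + (1399/225)*sqrt(43), nonzero, and no other factor vanishes.
Hence a pole whose order is the multiplicity, 1.

The point is a pole of order 1.


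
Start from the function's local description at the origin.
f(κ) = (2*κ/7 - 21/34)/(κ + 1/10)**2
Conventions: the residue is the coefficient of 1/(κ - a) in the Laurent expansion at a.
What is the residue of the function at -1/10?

The residue is 2/7.

At the order-2 pole -1/10 set g(κ) = (κ - (-1/10))^2*f(κ) = 2*κ/7 - 21/34.
Order-2 pole: residue = g'(a); g'(-1/10) = 2/7, so the residue is 2/7.


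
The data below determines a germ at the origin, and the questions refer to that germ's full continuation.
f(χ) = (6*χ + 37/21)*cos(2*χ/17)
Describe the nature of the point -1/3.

The point is a regular point.

There is no denominator, hence no pole anywhere.
The factor cos(2*χ/17) is entire.
So the germ continues analytically to -1/3.


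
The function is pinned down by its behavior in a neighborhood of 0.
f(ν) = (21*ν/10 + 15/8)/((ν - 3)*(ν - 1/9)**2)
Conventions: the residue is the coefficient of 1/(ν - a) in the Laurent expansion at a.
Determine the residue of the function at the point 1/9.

At the order-2 pole 1/9 set g(ν) = (ν - (1/9))^2*f(ν) = (21*ν/10 + 15/8)/(ν - 3).
Order-2 pole: residue = g'(a); g'(1/9) = -26487/27040, so the residue is -26487/27040.

The residue is -26487/27040.


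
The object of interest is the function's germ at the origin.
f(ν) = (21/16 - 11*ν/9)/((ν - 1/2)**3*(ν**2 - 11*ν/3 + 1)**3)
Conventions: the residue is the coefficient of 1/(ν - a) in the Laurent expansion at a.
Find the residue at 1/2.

At the order-3 pole 1/2 set g(ν) = (ν - (1/2))^3*f(ν) = (21/16 - 11*ν/9)/(ν**2 - 11*ν/3 + 1)**3.
Order-3 pole: residue = g''(a)/2; g''(1/2) = -18342432/16807, so the residue is -9171216/16807.

The residue is -9171216/16807.


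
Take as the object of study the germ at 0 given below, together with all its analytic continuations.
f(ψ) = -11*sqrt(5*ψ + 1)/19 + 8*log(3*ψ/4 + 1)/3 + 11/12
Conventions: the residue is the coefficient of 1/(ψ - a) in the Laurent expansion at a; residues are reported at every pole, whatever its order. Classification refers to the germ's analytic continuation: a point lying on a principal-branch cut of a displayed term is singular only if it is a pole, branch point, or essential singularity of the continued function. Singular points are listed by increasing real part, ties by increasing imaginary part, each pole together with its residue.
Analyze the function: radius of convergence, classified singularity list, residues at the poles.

Radius of convergence at 0: 1/5.
At -4/3: a logarithmic branch point.
At -1/5: an algebraic (square-root) branch point.

Branch term (-11/19)*sqrt(1 - ψ/(-1/5)): its argument vanishes at ψ = -1/5, a square-root branch point, modulus 1/5.
Branch term (8/3)*log(1 - ψ/(-4/3)): its argument vanishes at ψ = -4/3, a logarithmic branch point, modulus 4/3.
The radius of convergence is the smallest modulus among the singular points: 1/5.
List the singular points by increasing real part (a conjugate pair: the negative imaginary part first).


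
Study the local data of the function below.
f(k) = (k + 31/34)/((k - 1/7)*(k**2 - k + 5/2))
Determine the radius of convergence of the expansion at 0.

The radius of convergence is 1/7.

Denominator factor (k - 1/7): pole of order 1 at 1/7, modulus 1/7.
Denominator factor (k**2 - k + 5/2): discriminant -9, complex-conjugate roots (1/2) + (3/2)*i and (1/2) - (3/2)*i; poles of order 1, moduli (1/2)*sqrt(10) and (1/2)*sqrt(10).
The radius of convergence is the smallest modulus among the singular points: 1/7.


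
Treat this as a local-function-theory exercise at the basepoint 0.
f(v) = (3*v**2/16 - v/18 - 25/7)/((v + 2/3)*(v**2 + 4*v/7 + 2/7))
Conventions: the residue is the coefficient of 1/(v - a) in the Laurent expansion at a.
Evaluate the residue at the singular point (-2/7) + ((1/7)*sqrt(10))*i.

The residue is (5317/1056) + ((739/528)*sqrt(10))*i.

The factor v**2 + 4*v/7 + 2/7 splits as (v - a)(v - a') with a = (-2/7) + ((1/7)*sqrt(10))*i, a' = (-2/7) - ((1/7)*sqrt(10))*i. At the order-1 pole a set g(v) = (v - a)*f(v) = [(3*v**2/16 - v/18 - 25/7)/(v + 2/3)] / (v - a').
Simple pole: residue = g(a) at a = (-2/7) + ((1/7)*sqrt(10))*i, which is (5317/1056) + ((739/528)*sqrt(10))*i.


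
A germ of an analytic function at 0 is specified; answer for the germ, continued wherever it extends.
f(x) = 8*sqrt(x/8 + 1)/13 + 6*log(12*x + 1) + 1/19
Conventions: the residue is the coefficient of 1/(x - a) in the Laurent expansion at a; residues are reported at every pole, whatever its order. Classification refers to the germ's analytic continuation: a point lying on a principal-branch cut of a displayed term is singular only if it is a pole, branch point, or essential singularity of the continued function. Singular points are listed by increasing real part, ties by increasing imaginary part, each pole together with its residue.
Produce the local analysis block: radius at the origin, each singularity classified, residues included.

Branch term (6)*log(1 - x/(-1/12)): its argument vanishes at x = -1/12, a logarithmic branch point, modulus 1/12.
Branch term (8/13)*sqrt(1 - x/(-8)): its argument vanishes at x = -8, a square-root branch point, modulus 8.
The radius of convergence is the smallest modulus among the singular points: 1/12.
List the singular points by increasing real part (a conjugate pair: the negative imaginary part first).

Radius of convergence at 0: 1/12.
At -8: an algebraic (square-root) branch point.
At -1/12: a logarithmic branch point.


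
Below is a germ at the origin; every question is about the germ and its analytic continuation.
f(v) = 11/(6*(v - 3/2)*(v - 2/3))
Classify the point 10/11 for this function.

Denominator factors: v - 3/2 = -13/22 at v = 10/11; v - 2/3 = 8/33 at v = 10/11 — none vanishes.
So the germ continues analytically to 10/11.

The point is a regular point.


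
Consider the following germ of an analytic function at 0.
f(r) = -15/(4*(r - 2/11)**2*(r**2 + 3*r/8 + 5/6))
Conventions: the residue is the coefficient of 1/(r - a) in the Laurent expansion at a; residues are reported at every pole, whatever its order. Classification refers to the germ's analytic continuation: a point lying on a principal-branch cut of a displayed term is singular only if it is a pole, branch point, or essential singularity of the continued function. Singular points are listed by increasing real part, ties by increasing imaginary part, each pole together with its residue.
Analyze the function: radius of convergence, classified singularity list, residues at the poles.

Radius of convergence at 0: 2/11.
At (-3/16) - ((1/48)*sqrt(1839))*i: a pole of order 1; residue (-11679525/7365796) + ((167428305/4515232948)*sqrt(1839))*i.
At (-3/16) + ((1/48)*sqrt(1839))*i: a pole of order 1; residue (-11679525/7365796) - ((167428305/4515232948)*sqrt(1839))*i.
At 2/11: a pole of order 2; residue 11679525/3682898.

Denominator factor (r - 2/11)^2: pole of order 2 at 2/11, modulus 2/11.
Denominator factor (r**2 + 3*r/8 + 5/6): discriminant -613/192, complex-conjugate roots (-3/16) + ((1/48)*sqrt(1839))*i and (-3/16) - ((1/48)*sqrt(1839))*i; poles of order 1, moduli (1/6)*sqrt(30) and (1/6)*sqrt(30).
The radius of convergence is the smallest modulus among the singular points: 2/11.
The factor r**2 + 3*r/8 + 5/6 splits as (r - a)(r - a') with a = (-3/16) - ((1/48)*sqrt(1839))*i, a' = (-3/16) + ((1/48)*sqrt(1839))*i. At the order-1 pole a set g(r) = (r - a)*f(r) = [-15/(4*(r - 2/11)**2)] / (r - a').
Simple pole: residue = g(a) at a = (-3/16) - ((1/48)*sqrt(1839))*i, which is (-11679525/7365796) + ((167428305/4515232948)*sqrt(1839))*i.
The factor r**2 + 3*r/8 + 5/6 splits as (r - a)(r - a') with a = (-3/16) + ((1/48)*sqrt(1839))*i, a' = (-3/16) - ((1/48)*sqrt(1839))*i. At the order-1 pole a set g(r) = (r - a)*f(r) = [-15/(4*(r - 2/11)**2)] / (r - a').
Simple pole: residue = g(a) at a = (-3/16) + ((1/48)*sqrt(1839))*i, which is (-11679525/7365796) - ((167428305/4515232948)*sqrt(1839))*i.
At the order-2 pole 2/11 set g(r) = (r - (2/11))^2*f(r) = -15/(4*(r**2 + 3*r/8 + 5/6)).
Order-2 pole: residue = g'(a); g'(2/11) = 11679525/3682898, so the residue is 11679525/3682898.
List the singular points by increasing real part (a conjugate pair: the negative imaginary part first).


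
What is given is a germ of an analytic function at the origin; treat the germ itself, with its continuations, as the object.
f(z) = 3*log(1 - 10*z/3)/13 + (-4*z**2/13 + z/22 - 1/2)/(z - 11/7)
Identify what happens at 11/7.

The denominator factor z - 11/7 vanishes at 11/7 and appears to the power 1; the numerator there equals -757/637, nonzero, and no other factor vanishes.
The branch terms are analytic at this point.
Hence a pole whose order is the multiplicity, 1.

The point is a pole of order 1.


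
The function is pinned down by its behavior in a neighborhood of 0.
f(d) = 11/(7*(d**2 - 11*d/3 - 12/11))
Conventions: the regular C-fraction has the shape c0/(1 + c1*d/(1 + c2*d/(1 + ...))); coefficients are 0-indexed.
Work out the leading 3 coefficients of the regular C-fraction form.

The regular C-fraction coefficients are [-121/84, 121/36, 3/11].

Taylor coefficients (expand at 0): a_0 = -121/84, a_1 = 14641/3024, a_2 = -1915309/108864.
c0 = a_0 = -121/84. Peel one level at a time: if S = 1 + c*d/S' with S'(0) = 1, then c is the d-coefficient of S and S' = c*d/(S - 1).
S_1 = c0/f = 1 + (121/36)*d + (-11/12)*d^2 + ...; c1 = 121/36.
S_2 = c1*d/(S_1 - 1) = 1 + (3/11)*d + ...; c2 = 3/11.


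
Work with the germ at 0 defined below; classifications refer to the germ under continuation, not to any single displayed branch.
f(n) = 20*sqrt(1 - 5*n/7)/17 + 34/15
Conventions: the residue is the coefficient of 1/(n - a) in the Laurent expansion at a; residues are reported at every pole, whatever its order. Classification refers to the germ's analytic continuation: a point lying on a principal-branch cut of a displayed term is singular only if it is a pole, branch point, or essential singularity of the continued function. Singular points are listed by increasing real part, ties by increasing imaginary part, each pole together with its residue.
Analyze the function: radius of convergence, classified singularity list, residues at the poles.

Radius of convergence at 0: 7/5.
At 7/5: an algebraic (square-root) branch point.

Branch term (20/17)*sqrt(1 - n/(7/5)): its argument vanishes at n = 7/5, a square-root branch point, modulus 7/5.
The radius of convergence is the smallest modulus among the singular points: 7/5.


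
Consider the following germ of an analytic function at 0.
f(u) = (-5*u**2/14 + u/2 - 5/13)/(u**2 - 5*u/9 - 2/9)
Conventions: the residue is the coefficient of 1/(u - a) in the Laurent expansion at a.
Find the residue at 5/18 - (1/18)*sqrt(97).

The residue is 19/126 + (5605/158886)*sqrt(97).

The factor u**2 - 5*u/9 - 2/9 splits as (u - a)(u - a') with a = 5/18 - (1/18)*sqrt(97), a' = 5/18 + (1/18)*sqrt(97). At the order-1 pole a set g(u) = (u - a)*f(u) = [-5*u**2/14 + u/2 - 5/13] / (u - a').
Simple pole: residue = g(a) at a = 5/18 - (1/18)*sqrt(97), which is 19/126 + (5605/158886)*sqrt(97).


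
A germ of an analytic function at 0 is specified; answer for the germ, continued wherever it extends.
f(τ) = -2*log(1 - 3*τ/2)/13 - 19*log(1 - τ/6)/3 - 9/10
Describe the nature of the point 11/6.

There is no denominator, hence no pole anywhere.
Branch term log(1 - τ/(2/3)): argument at 11/6 is -7/4, nonzero, so 11/6 is not its branch point (a point on a principal cut is still regular for the continued germ).
Branch term log(1 - τ/(6)): argument at 11/6 is 25/36, nonzero, so 11/6 is not its branch point (a point on a principal cut is still regular for the continued germ).
So the germ continues analytically to 11/6.

The point is a regular point.


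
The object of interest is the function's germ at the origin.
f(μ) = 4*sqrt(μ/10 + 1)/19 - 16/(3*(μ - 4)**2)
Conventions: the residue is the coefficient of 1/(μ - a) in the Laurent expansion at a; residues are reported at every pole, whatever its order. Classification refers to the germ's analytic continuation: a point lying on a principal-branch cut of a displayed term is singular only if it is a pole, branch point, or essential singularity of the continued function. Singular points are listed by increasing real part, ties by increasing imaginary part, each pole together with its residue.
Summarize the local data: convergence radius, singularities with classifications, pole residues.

Radius of convergence at 0: 4.
At -10: an algebraic (square-root) branch point.
At 4: a pole of order 2; residue 0.

Denominator factor (μ - 4)^2: pole of order 2 at 4, modulus 4.
Branch term (4/19)*sqrt(1 - μ/(-10)): its argument vanishes at μ = -10, a square-root branch point, modulus 10.
The radius of convergence is the smallest modulus among the singular points: 4.
The branch term is analytic at 4 and contributes nothing to the residue; only the rational part matters.
At the order-2 pole 4 set g(μ) = (μ - (4))^2*(rational part) = -16/3.
Order-2 pole: residue = g'(a); g'(4) = 0, so the residue is 0.
List the singular points by increasing real part (a conjugate pair: the negative imaginary part first).


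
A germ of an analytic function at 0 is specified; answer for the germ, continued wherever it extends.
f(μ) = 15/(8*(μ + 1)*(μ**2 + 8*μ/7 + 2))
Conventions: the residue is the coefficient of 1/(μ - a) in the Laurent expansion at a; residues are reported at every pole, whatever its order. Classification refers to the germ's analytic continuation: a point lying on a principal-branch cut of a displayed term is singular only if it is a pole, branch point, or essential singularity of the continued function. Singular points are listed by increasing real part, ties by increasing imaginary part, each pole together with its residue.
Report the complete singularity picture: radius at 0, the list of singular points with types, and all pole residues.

Denominator factor (μ**2 + 8*μ/7 + 2): discriminant -328/49, complex-conjugate roots (-4/7) + ((1/7)*sqrt(82))*i and (-4/7) - ((1/7)*sqrt(82))*i; poles of order 1, moduli sqrt(2) and sqrt(2).
Denominator factor (μ + 1): pole of order 1 at -1, modulus 1.
The radius of convergence is the smallest modulus among the singular points: 1.
At the order-1 pole -1 set g(μ) = (μ - (-1))*f(μ) = 15/(8*(μ**2 + 8*μ/7 + 2)).
Simple pole: residue = g(a) at a = -1, which is 105/104.
The factor μ**2 + 8*μ/7 + 2 splits as (μ - a)(μ - a') with a = (-4/7) - ((1/7)*sqrt(82))*i, a' = (-4/7) + ((1/7)*sqrt(82))*i. At the order-1 pole a set g(μ) = (μ - a)*f(μ) = [15/(8*(μ + 1))] / (μ - a').
Simple pole: residue = g(a) at a = (-4/7) - ((1/7)*sqrt(82))*i, which is (-105/208) + ((315/17056)*sqrt(82))*i.
The factor μ**2 + 8*μ/7 + 2 splits as (μ - a)(μ - a') with a = (-4/7) + ((1/7)*sqrt(82))*i, a' = (-4/7) - ((1/7)*sqrt(82))*i. At the order-1 pole a set g(μ) = (μ - a)*f(μ) = [15/(8*(μ + 1))] / (μ - a').
Simple pole: residue = g(a) at a = (-4/7) + ((1/7)*sqrt(82))*i, which is (-105/208) - ((315/17056)*sqrt(82))*i.
List the singular points by increasing real part (a conjugate pair: the negative imaginary part first).

Radius of convergence at 0: 1.
At -1: a pole of order 1; residue 105/104.
At (-4/7) - ((1/7)*sqrt(82))*i: a pole of order 1; residue (-105/208) + ((315/17056)*sqrt(82))*i.
At (-4/7) + ((1/7)*sqrt(82))*i: a pole of order 1; residue (-105/208) - ((315/17056)*sqrt(82))*i.


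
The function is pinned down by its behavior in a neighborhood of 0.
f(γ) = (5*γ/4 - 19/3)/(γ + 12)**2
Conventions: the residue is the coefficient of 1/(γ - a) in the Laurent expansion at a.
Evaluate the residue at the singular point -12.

At the order-2 pole -12 set g(γ) = (γ - (-12))^2*f(γ) = 5*γ/4 - 19/3.
Order-2 pole: residue = g'(a); g'(-12) = 5/4, so the residue is 5/4.

The residue is 5/4.


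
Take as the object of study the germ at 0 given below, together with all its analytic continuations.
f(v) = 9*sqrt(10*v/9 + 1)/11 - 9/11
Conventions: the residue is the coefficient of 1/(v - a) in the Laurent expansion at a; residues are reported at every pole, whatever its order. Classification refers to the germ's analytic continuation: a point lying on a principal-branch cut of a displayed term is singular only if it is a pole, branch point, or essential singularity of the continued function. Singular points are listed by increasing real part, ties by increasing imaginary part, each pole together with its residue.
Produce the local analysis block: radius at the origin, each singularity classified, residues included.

Radius of convergence at 0: 9/10.
At -9/10: an algebraic (square-root) branch point.

Branch term (9/11)*sqrt(1 - v/(-9/10)): its argument vanishes at v = -9/10, a square-root branch point, modulus 9/10.
The radius of convergence is the smallest modulus among the singular points: 9/10.


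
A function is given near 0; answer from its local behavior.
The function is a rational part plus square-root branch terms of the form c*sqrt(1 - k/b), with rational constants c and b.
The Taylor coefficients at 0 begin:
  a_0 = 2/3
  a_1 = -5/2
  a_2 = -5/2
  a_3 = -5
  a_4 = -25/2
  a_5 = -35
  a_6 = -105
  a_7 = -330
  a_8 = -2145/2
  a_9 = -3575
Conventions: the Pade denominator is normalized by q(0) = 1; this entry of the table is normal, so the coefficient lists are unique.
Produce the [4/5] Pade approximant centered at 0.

Taylor coefficients needed (read off): a_0 = 2/3, a_1 = -5/2, a_2 = -5/2, a_3 = -5, a_4 = -25/2, a_5 = -35, a_6 = -105, a_7 = -330, a_8 = -2145/2, a_9 = -3575.
Write the denominator as Q(k) = 1 + q1*k + q2*k^2 + q3*k^3 + q4*k^4 + q5*k^5. Requiring Q*f - P = O(k^10) with deg P <= 4 kills the coefficients of k^5..k^9 in Q*f:
  k^5: a_5 + q1*a_4 + q2*a_3 + q3*a_2 + q4*a_1 + q5*a_0 = 0, i.e. -35 + (-25/2)*q1 + (-5)*q2 + (-5/2)*q3 + (-5/2)*q4 + (2/3)*q5 = 0.
  k^6: a_6 + q1*a_5 + q2*a_4 + q3*a_3 + q4*a_2 + q5*a_1 = 0, i.e. -105 + (-35)*q1 + (-25/2)*q2 + (-5)*q3 + (-5/2)*q4 + (-5/2)*q5 = 0.
  k^7: a_7 + q1*a_6 + q2*a_5 + q3*a_4 + q4*a_3 + q5*a_2 = 0, i.e. -330 + (-105)*q1 + (-35)*q2 + (-25/2)*q3 + (-5)*q4 + (-5/2)*q5 = 0.
  k^8: a_8 + q1*a_7 + q2*a_6 + q3*a_5 + q4*a_4 + q5*a_3 = 0, i.e. -2145/2 + (-330)*q1 + (-105)*q2 + (-35)*q3 + (-25/2)*q4 + (-5)*q5 = 0.
  k^9: a_9 + q1*a_8 + q2*a_7 + q3*a_6 + q4*a_5 + q5*a_4 = 0, i.e. -3575 + (-2145/2)*q1 + (-330)*q2 + (-105)*q3 + (-35)*q4 + (-25/2)*q5 = 0.
Solving this linear system: q1 = -497/64, q2 = 1239/64, q3 = -1055/64, q4 = 85/32, q5 = 15/64.
The numerator is Q*f truncated at degree 4: P0 = a_0 = 2/3; P1 = a_1 + q1*a_0 = -737/96; P2 = a_2 + q1*a_1 + q2*a_0 = 3817/128; P3 = a_3 + q1*a_2 + q2*a_1 + q3*a_0 = -8635/192; P4 = a_4 + q1*a_3 + q2*a_2 + q3*a_1 + q4*a_0 = 4015/192.

The Pade approximant has numerator coefficients [2/3, -737/96, 3817/128, -8635/192, 4015/192]; denominator coefficients [1, -497/64, 1239/64, -1055/64, 85/32, 15/64].


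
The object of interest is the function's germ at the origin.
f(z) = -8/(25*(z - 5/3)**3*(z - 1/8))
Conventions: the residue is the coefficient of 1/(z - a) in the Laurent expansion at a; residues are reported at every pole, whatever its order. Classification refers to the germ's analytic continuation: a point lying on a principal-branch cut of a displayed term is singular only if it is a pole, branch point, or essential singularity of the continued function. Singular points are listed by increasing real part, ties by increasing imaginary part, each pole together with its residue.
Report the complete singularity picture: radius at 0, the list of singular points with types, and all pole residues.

Radius of convergence at 0: 1/8.
At 1/8: a pole of order 1; residue 110592/1266325.
At 5/3: a pole of order 3; residue -110592/1266325.

Denominator factor (z - 5/3)^3: pole of order 3 at 5/3, modulus 5/3.
Denominator factor (z - 1/8): pole of order 1 at 1/8, modulus 1/8.
The radius of convergence is the smallest modulus among the singular points: 1/8.
At the order-1 pole 1/8 set g(z) = (z - (1/8))*f(z) = -8/(25*(z - 5/3)**3).
Simple pole: residue = g(a) at a = 1/8, which is 110592/1266325.
At the order-3 pole 5/3 set g(z) = (z - (5/3))^3*f(z) = -8/(25*(z - 1/8)).
Order-3 pole: residue = g''(a)/2; g''(5/3) = -221184/1266325, so the residue is -110592/1266325.
List the singular points by increasing real part (a conjugate pair: the negative imaginary part first).
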